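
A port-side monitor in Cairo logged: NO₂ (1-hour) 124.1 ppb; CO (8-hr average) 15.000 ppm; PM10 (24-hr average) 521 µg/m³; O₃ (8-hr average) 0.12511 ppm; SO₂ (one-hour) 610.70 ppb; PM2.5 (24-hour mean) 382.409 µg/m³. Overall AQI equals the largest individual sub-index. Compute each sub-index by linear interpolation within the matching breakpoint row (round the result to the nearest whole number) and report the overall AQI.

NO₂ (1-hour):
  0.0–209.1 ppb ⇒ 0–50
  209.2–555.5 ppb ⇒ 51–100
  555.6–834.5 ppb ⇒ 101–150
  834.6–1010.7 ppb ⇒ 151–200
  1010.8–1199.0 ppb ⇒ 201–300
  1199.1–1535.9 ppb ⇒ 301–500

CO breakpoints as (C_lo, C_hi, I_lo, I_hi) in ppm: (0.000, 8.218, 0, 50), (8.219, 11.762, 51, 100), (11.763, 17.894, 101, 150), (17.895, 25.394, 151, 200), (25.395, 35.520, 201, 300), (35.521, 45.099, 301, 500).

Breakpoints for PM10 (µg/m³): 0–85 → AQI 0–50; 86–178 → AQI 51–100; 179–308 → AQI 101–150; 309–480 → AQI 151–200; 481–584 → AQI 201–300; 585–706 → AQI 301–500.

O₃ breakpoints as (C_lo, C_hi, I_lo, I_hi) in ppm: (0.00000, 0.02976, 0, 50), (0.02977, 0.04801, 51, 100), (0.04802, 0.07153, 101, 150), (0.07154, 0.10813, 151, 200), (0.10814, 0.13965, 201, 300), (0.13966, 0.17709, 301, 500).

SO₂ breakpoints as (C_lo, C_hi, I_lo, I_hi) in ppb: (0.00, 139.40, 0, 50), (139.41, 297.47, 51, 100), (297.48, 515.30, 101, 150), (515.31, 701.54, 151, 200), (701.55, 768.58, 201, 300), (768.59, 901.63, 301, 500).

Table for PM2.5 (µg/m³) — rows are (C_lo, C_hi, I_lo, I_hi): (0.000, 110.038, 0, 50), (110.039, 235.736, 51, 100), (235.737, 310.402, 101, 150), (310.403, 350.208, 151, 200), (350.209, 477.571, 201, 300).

NO₂ 124.1: bracket 0.0–209.1 → index 0–50; slope 50/209.1, offset 124.1.
AQI = 0 + 50/209.1·124.1 ≈ 29.67 ⇒ 30.
CO: row 11.763–17.894 (AQI 101–150). (150−101)·(15.000−11.763)/(17.894−11.763) + 101 = 49·3.237/6.131 + 101 ≈ 126.87 → 127.
PM10: 521 ∈ [481, 584] ↔ index [201, 300].
201 + (521−481)·(300−201)/(584−481) = 201 + 40·99/103 ≈ 239.45, so AQI = 239.
O₃: 0.12511 lies in 0.10814–0.13965, so I_lo=201, I_hi=300, C_lo=0.10814, C_hi=0.13965.
(300−201)/(0.13965−0.10814) × (0.12511−0.10814) + 201 = 99/0.03151 × 0.01697 + 201 ≈ 254.32 → 254.
SO₂: 610.70 lies in 515.31–701.54, so I_lo=151, I_hi=200, C_lo=515.31, C_hi=701.54.
(200−151)/(701.54−515.31) × (610.70−515.31) + 151 = 49/186.23 × 95.39 + 151 ≈ 176.10 → 176.
PM2.5: 382.409 lies in 350.209–477.571, so I_lo=201, I_hi=300, C_lo=350.209, C_hi=477.571.
(300−201)/(477.571−350.209) × (382.409−350.209) + 201 = 99/127.362 × 32.200 + 201 ≈ 226.03 → 226.
Sub-indices: NO₂→30, CO→127, PM10→239, O₃→254, SO₂→176, PM2.5→226. Overall AQI = max = 254; dominant pollutant is O₃.

254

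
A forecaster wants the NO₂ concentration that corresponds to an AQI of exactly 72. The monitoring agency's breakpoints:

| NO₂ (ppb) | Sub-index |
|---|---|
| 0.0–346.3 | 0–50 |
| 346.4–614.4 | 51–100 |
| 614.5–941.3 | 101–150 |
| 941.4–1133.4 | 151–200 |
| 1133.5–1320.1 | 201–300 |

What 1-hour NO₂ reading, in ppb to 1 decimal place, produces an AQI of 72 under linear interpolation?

461.3

AQI 72 lies in the 51–100 band, which corresponds to 346.4–614.4 ppb.
C = 346.4 + (72−51)×(614.4−346.4)/(100−51) = 346.4 + 21×268.0/49 ≈ 461.257 ppb → 461.3 ppb to 1 dp.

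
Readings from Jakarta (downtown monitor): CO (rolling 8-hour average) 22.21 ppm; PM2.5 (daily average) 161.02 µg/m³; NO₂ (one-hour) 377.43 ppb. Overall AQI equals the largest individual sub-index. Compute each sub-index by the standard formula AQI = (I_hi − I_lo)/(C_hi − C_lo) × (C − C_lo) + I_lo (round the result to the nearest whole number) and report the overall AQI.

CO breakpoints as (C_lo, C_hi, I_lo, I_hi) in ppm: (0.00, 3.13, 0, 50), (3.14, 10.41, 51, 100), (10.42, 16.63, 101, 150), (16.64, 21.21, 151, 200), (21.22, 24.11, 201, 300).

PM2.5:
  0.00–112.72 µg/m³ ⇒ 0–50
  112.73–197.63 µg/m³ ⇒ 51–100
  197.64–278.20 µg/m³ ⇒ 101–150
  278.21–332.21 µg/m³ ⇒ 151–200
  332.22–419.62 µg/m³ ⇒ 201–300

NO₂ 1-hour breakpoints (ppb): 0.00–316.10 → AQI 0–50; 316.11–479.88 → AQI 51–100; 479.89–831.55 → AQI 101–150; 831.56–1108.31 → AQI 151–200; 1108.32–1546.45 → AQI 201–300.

235

CO: 22.21 lies in 21.22–24.11, so I_lo=201, I_hi=300, C_lo=21.22, C_hi=24.11.
(300−201)/(24.11−21.22) × (22.21−21.22) + 201 = 99/2.89 × 0.99 + 201 ≈ 234.91 → 235.
PM2.5: row 112.73–197.63 (AQI 51–100). (100−51)·(161.02−112.73)/(197.63−112.73) + 51 = 49·48.29/84.90 + 51 ≈ 78.87 → 79.
NO₂ 377.43: bracket 316.11–479.88 → index 51–100; slope 49/163.77, offset 61.32.
AQI = 51 + 49/163.77·61.32 ≈ 69.35 ⇒ 69.
Sub-indices: CO→235, PM2.5→79, NO₂→69. Overall AQI = max = 235; dominant pollutant is CO.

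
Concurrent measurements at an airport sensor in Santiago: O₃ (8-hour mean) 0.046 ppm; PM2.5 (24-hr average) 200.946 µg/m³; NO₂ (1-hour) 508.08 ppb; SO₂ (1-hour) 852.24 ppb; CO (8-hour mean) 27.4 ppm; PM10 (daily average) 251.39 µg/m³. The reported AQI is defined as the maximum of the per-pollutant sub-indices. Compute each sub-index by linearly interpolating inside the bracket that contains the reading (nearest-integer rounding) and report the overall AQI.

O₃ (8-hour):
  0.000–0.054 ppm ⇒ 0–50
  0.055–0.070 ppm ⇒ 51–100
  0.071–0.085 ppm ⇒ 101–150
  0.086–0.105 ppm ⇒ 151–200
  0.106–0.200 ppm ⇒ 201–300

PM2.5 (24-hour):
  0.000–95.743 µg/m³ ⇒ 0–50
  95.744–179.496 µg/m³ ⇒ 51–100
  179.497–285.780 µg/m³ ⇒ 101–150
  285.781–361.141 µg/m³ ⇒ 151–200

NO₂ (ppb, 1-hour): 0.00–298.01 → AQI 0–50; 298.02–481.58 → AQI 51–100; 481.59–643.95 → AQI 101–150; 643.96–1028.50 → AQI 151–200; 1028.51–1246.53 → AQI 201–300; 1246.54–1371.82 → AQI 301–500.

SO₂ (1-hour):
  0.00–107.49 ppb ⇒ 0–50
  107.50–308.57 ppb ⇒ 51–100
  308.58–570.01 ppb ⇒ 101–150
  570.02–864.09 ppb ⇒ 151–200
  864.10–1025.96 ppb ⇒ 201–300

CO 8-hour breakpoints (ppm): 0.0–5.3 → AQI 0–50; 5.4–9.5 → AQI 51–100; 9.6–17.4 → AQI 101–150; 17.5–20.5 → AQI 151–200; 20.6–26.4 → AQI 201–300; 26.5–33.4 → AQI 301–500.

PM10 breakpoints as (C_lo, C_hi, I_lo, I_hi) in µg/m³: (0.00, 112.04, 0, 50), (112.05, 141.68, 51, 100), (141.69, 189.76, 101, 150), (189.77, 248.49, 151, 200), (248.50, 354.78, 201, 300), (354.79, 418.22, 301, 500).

O₃ 0.046: bracket 0.000–0.054 → index 0–50; slope 50/0.054, offset 0.046.
AQI = 0 + 50/0.054·0.046 ≈ 42.59 ⇒ 43.
PM2.5: 200.946 ∈ [179.497, 285.780] ↔ index [101, 150].
101 + (200.946−179.497)·(150−101)/(285.780−179.497) = 101 + 21.449·49/106.283 ≈ 110.89, so AQI = 111.
NO₂ 508.08: bracket 481.59–643.95 → index 101–150; slope 49/162.36, offset 26.49.
AQI = 101 + 49/162.36·26.49 ≈ 108.99 ⇒ 109.
SO₂: row 570.02–864.09 (AQI 151–200). (200−151)·(852.24−570.02)/(864.09−570.02) + 151 = 49·282.22/294.07 + 151 ≈ 198.03 → 198.
CO 27.4: bracket 26.5–33.4 → index 301–500; slope 199/6.9, offset 0.9.
AQI = 301 + 199/6.9·0.9 ≈ 326.96 ⇒ 327.
PM10: 251.39 lies in 248.50–354.78, so I_lo=201, I_hi=300, C_lo=248.50, C_hi=354.78.
(300−201)/(354.78−248.50) × (251.39−248.50) + 201 = 99/106.28 × 2.89 + 201 ≈ 203.69 → 204.
Sub-indices: O₃→43, PM2.5→111, NO₂→109, SO₂→198, CO→327, PM10→204. Overall AQI = max = 327; dominant pollutant is CO.

327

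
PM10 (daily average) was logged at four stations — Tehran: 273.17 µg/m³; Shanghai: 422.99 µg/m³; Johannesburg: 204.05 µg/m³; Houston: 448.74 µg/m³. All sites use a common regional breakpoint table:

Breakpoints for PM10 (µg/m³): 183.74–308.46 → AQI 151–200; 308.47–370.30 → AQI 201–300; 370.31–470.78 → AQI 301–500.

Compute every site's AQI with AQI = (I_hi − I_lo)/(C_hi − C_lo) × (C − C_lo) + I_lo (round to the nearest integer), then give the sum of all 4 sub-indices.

Tehran: 273.17 lies in 183.74–308.46, so I_lo=151, I_hi=200, C_lo=183.74, C_hi=308.46.
(200−151)/(308.46−183.74) × (273.17−183.74) + 151 = 49/124.72 × 89.43 + 151 ≈ 186.14 → 186.
Shanghai: 422.99 ∈ [370.31, 470.78] ↔ index [301, 500].
301 + (422.99−370.31)·(500−301)/(470.78−370.31) = 301 + 52.68·199/100.47 ≈ 405.34, so AQI = 405.
Johannesburg: 204.05 ∈ [183.74, 308.46] ↔ index [151, 200].
151 + (204.05−183.74)·(200−151)/(308.46−183.74) = 151 + 20.31·49/124.72 ≈ 158.98, so AQI = 159.
Houston: 448.74 ∈ [370.31, 470.78] ↔ index [301, 500].
301 + (448.74−370.31)·(500−301)/(470.78−370.31) = 301 + 78.43·199/100.47 ≈ 456.35, so AQI = 456.
AQIs: Tehran=186, Shanghai=405, Johannesburg=159, Houston=456. Sum = 186 + 405 + 159 + 456 = 1206.

1206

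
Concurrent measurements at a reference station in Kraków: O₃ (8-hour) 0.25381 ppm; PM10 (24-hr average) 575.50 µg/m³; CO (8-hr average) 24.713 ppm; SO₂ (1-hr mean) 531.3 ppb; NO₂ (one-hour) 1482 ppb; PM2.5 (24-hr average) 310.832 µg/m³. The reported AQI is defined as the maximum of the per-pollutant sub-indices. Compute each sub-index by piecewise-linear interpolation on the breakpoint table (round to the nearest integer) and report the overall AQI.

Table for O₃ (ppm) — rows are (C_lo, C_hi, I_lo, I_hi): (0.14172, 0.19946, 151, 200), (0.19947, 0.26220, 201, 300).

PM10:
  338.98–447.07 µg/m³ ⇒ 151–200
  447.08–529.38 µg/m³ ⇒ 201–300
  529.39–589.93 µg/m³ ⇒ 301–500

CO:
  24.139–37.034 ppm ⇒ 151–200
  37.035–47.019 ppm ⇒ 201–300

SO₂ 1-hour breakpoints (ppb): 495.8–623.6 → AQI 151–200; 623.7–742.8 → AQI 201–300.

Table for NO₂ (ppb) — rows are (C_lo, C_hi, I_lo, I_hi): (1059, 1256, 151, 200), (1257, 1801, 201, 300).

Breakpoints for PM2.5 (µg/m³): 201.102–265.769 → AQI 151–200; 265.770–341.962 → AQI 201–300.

O₃ 0.25381: bracket 0.19947–0.26220 → index 201–300; slope 99/0.06273, offset 0.05434.
AQI = 201 + 99/0.06273·0.05434 ≈ 286.76 ⇒ 287.
PM10: 575.50 lies in 529.39–589.93, so I_lo=301, I_hi=500, C_lo=529.39, C_hi=589.93.
(500−301)/(589.93−529.39) × (575.50−529.39) + 301 = 199/60.54 × 46.11 + 301 ≈ 452.57 → 453.
CO: 24.713 lies in 24.139–37.034, so I_lo=151, I_hi=200, C_lo=24.139, C_hi=37.034.
(200−151)/(37.034−24.139) × (24.713−24.139) + 151 = 49/12.895 × 0.574 + 151 ≈ 153.18 → 153.
SO₂: 531.3 lies in 495.8–623.6, so I_lo=151, I_hi=200, C_lo=495.8, C_hi=623.6.
(200−151)/(623.6−495.8) × (531.3−495.8) + 151 = 49/127.8 × 35.5 + 151 ≈ 164.61 → 165.
NO₂: 1482 ∈ [1257, 1801] ↔ index [201, 300].
201 + (1482−1257)·(300−201)/(1801−1257) = 201 + 225·99/544 ≈ 241.95, so AQI = 242.
PM2.5: row 265.770–341.962 (AQI 201–300). (300−201)·(310.832−265.770)/(341.962−265.770) + 201 = 99·45.062/76.192 + 201 ≈ 259.55 → 260.
Sub-indices: O₃→287, PM10→453, CO→153, SO₂→165, NO₂→242, PM2.5→260. Overall AQI = max = 453; dominant pollutant is PM10.
AQI 453: Hazardous.

453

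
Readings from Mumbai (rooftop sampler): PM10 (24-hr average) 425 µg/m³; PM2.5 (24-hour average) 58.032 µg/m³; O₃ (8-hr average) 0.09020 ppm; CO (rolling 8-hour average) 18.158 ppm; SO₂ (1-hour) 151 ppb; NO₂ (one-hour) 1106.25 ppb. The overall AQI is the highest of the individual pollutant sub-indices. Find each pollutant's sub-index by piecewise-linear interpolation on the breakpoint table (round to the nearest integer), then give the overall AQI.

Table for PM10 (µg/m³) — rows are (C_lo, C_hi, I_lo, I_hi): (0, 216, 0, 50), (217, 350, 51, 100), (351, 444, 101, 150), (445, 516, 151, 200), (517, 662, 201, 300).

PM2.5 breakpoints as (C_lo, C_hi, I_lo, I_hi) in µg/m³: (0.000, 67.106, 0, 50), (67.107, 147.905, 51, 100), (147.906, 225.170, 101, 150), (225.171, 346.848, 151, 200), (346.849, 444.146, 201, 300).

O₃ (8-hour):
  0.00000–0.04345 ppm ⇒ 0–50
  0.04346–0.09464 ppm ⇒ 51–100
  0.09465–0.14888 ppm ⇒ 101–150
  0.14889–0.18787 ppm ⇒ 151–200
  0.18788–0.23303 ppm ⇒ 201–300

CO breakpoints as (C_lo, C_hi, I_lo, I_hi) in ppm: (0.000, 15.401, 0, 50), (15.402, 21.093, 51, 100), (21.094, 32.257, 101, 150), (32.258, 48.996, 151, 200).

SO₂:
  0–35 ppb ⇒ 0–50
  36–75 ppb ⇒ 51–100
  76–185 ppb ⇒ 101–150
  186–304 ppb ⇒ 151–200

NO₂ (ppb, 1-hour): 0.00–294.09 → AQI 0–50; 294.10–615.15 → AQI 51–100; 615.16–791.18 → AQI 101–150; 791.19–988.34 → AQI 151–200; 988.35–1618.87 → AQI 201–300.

PM10: 425 ∈ [351, 444] ↔ index [101, 150].
101 + (425−351)·(150−101)/(444−351) = 101 + 74·49/93 ≈ 139.99, so AQI = 140.
PM2.5: row 0.000–67.106 (AQI 0–50). (50−0)·(58.032−0.000)/(67.106−0.000) + 0 = 50·58.032/67.106 + 0 ≈ 43.24 → 43.
O₃ 0.09020: bracket 0.04346–0.09464 → index 51–100; slope 49/0.05118, offset 0.04674.
AQI = 51 + 49/0.05118·0.04674 ≈ 95.75 ⇒ 96.
CO: 18.158 lies in 15.402–21.093, so I_lo=51, I_hi=100, C_lo=15.402, C_hi=21.093.
(100−51)/(21.093−15.402) × (18.158−15.402) + 51 = 49/5.691 × 2.756 + 51 ≈ 74.73 → 75.
SO₂: 151 lies in 76–185, so I_lo=101, I_hi=150, C_lo=76, C_hi=185.
(150−101)/(185−76) × (151−76) + 101 = 49/109 × 75 + 101 ≈ 134.72 → 135.
NO₂ 1106.25: bracket 988.35–1618.87 → index 201–300; slope 99/630.52, offset 117.90.
AQI = 201 + 99/630.52·117.90 ≈ 219.51 ⇒ 220.
Sub-indices: PM10→140, PM2.5→43, O₃→96, CO→75, SO₂→135, NO₂→220. Overall AQI = max = 220; dominant pollutant is NO₂.

220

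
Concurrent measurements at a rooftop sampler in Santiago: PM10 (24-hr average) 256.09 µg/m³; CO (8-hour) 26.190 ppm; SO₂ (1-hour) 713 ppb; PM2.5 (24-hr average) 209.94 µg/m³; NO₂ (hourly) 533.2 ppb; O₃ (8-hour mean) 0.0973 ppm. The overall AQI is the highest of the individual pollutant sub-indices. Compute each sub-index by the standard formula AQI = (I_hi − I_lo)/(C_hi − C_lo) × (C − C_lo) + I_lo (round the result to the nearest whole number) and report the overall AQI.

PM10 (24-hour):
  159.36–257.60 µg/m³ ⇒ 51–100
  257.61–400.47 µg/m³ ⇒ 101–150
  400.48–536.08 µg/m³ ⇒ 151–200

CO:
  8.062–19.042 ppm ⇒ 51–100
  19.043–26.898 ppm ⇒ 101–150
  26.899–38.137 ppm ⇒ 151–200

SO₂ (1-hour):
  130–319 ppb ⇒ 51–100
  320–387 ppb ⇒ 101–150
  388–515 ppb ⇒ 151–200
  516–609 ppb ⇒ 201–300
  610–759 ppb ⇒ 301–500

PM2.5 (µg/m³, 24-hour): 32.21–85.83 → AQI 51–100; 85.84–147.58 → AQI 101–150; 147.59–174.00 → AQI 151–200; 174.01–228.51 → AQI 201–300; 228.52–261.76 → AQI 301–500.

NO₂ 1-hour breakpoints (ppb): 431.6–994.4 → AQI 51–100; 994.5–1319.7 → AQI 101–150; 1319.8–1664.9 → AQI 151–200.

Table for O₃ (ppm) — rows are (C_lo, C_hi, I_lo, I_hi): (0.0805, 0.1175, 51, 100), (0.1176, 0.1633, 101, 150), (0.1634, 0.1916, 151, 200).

PM10 256.09: bracket 159.36–257.60 → index 51–100; slope 49/98.24, offset 96.73.
AQI = 51 + 49/98.24·96.73 ≈ 99.25 ⇒ 99.
CO: 26.190 ∈ [19.043, 26.898] ↔ index [101, 150].
101 + (26.190−19.043)·(150−101)/(26.898−19.043) = 101 + 7.147·49/7.855 ≈ 145.58, so AQI = 146.
SO₂: row 610–759 (AQI 301–500). (500−301)·(713−610)/(759−610) + 301 = 199·103/149 + 301 ≈ 438.56 → 439.
PM2.5 209.94: bracket 174.01–228.51 → index 201–300; slope 99/54.50, offset 35.93.
AQI = 201 + 99/54.50·35.93 ≈ 266.27 ⇒ 266.
NO₂: 533.2 lies in 431.6–994.4, so I_lo=51, I_hi=100, C_lo=431.6, C_hi=994.4.
(100−51)/(994.4−431.6) × (533.2−431.6) + 51 = 49/562.8 × 101.6 + 51 ≈ 59.85 → 60.
O₃ 0.0973: bracket 0.0805–0.1175 → index 51–100; slope 49/0.0370, offset 0.0168.
AQI = 51 + 49/0.0370·0.0168 ≈ 73.25 ⇒ 73.
Sub-indices: PM10→99, CO→146, SO₂→439, PM2.5→266, NO₂→60, O₃→73. Overall AQI = max = 439; dominant pollutant is SO₂.

439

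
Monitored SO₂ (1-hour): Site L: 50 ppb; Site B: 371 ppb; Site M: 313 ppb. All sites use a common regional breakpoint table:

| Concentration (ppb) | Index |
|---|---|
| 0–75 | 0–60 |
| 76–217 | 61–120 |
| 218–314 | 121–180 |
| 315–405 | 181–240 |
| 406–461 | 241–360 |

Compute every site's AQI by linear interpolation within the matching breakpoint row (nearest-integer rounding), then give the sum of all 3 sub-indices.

437

Site L: 50 ∈ [0, 75] ↔ index [0, 60].
0 + (50−0)·(60−0)/(75−0) = 0 + 50·60/75 ≈ 40.00, so AQI = 40.
Site B: 371 ∈ [315, 405] ↔ index [181, 240].
181 + (371−315)·(240−181)/(405−315) = 181 + 56·59/90 ≈ 217.71, so AQI = 218.
Site M: row 218–314 (AQI 121–180). (180−121)·(313−218)/(314−218) + 121 = 59·95/96 + 121 ≈ 179.39 → 179.
AQIs: Site L=40, Site B=218, Site M=179. Sum = 40 + 218 + 179 = 437.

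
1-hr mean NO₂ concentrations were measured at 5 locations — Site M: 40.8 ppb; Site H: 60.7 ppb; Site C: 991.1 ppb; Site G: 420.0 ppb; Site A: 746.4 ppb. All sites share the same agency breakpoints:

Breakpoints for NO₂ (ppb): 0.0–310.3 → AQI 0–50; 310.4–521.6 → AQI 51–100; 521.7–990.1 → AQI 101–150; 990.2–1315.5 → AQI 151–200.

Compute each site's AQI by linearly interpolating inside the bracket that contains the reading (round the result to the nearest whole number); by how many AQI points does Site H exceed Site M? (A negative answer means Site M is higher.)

3

Site M: row 0.0–310.3 (AQI 0–50). (50−0)·(40.8−0.0)/(310.3−0.0) + 0 = 50·40.8/310.3 + 0 ≈ 6.57 → 7.
Site H: 60.7 ∈ [0.0, 310.3] ↔ index [0, 50].
0 + (60.7−0.0)·(50−0)/(310.3−0.0) = 0 + 60.7·50/310.3 ≈ 9.78, so AQI = 10.
Site C: row 990.2–1315.5 (AQI 151–200). (200−151)·(991.1−990.2)/(1315.5−990.2) + 151 = 49·0.9/325.3 + 151 ≈ 151.14 → 151.
Site G: row 310.4–521.6 (AQI 51–100). (100−51)·(420.0−310.4)/(521.6−310.4) + 51 = 49·109.6/211.2 + 51 ≈ 76.43 → 76.
Site A: 746.4 ∈ [521.7, 990.1] ↔ index [101, 150].
101 + (746.4−521.7)·(150−101)/(990.1−521.7) = 101 + 224.7·49/468.4 ≈ 124.51, so AQI = 125.
AQIs: Site M=7, Site H=10, Site C=151, Site G=76, Site A=125. Site H (10) − Site M (7) = 3.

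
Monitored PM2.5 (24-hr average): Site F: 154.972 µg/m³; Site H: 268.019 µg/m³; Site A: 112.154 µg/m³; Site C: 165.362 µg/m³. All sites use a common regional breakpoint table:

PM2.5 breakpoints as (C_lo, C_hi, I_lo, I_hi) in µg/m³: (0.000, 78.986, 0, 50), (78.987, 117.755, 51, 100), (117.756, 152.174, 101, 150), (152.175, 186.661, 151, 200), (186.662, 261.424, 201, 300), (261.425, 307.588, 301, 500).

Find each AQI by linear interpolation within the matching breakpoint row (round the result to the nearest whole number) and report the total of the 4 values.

747

Site F: 154.972 ∈ [152.175, 186.661] ↔ index [151, 200].
151 + (154.972−152.175)·(200−151)/(186.661−152.175) = 151 + 2.797·49/34.486 ≈ 154.97, so AQI = 155.
Site H: 268.019 ∈ [261.425, 307.588] ↔ index [301, 500].
301 + (268.019−261.425)·(500−301)/(307.588−261.425) = 301 + 6.594·199/46.163 ≈ 329.43, so AQI = 329.
Site A: row 78.987–117.755 (AQI 51–100). (100−51)·(112.154−78.987)/(117.755−78.987) + 51 = 49·33.167/38.768 + 51 ≈ 92.92 → 93.
Site C: 165.362 lies in 152.175–186.661, so I_lo=151, I_hi=200, C_lo=152.175, C_hi=186.661.
(200−151)/(186.661−152.175) × (165.362−152.175) + 151 = 49/34.486 × 13.187 + 151 ≈ 169.74 → 170.
AQIs: Site F=155, Site H=329, Site A=93, Site C=170. Sum = 155 + 329 + 93 + 170 = 747.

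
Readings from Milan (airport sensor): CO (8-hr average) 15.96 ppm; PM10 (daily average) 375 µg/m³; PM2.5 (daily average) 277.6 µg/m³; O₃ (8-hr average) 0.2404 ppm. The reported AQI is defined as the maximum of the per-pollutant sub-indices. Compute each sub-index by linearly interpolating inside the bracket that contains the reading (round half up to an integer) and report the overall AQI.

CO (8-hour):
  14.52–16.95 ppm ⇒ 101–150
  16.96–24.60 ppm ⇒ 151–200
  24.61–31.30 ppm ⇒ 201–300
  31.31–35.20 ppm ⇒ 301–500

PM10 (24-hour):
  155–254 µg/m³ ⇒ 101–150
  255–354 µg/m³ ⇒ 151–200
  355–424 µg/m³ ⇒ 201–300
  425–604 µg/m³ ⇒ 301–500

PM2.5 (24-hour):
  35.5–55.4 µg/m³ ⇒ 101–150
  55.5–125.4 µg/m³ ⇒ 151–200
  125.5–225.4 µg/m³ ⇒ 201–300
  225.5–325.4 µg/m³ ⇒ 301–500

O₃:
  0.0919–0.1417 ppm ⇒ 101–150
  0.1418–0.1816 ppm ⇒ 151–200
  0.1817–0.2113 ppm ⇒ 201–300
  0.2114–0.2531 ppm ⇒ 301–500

439

CO: row 14.52–16.95 (AQI 101–150). (150−101)·(15.96−14.52)/(16.95−14.52) + 101 = 49·1.44/2.43 + 101 ≈ 130.04 → 130.
PM10: 375 ∈ [355, 424] ↔ index [201, 300].
201 + (375−355)·(300−201)/(424−355) = 201 + 20·99/69 ≈ 229.70, so AQI = 230.
PM2.5: 277.6 ∈ [225.5, 325.4] ↔ index [301, 500].
301 + (277.6−225.5)·(500−301)/(325.4−225.5) = 301 + 52.1·199/99.9 ≈ 404.78, so AQI = 405.
O₃: 0.2404 lies in 0.2114–0.2531, so I_lo=301, I_hi=500, C_lo=0.2114, C_hi=0.2531.
(500−301)/(0.2531−0.2114) × (0.2404−0.2114) + 301 = 199/0.0417 × 0.0290 + 301 ≈ 439.39 → 439.
Sub-indices: CO→130, PM10→230, PM2.5→405, O₃→439. Overall AQI = max = 439; dominant pollutant is O₃.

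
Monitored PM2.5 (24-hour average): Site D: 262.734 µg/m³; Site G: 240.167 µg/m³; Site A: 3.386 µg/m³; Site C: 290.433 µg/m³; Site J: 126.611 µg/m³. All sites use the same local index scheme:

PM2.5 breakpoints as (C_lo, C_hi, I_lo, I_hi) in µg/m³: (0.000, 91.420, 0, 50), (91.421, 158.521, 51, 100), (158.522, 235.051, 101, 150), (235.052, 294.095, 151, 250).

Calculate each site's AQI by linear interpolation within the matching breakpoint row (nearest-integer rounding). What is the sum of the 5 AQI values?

680

Site D 262.734: bracket 235.052–294.095 → index 151–250; slope 99/59.043, offset 27.682.
AQI = 151 + 99/59.043·27.682 ≈ 197.42 ⇒ 197.
Site G: row 235.052–294.095 (AQI 151–250). (250−151)·(240.167−235.052)/(294.095−235.052) + 151 = 99·5.115/59.043 + 151 ≈ 159.58 → 160.
Site A: row 0.000–91.420 (AQI 0–50). (50−0)·(3.386−0.000)/(91.420−0.000) + 0 = 50·3.386/91.420 + 0 ≈ 1.85 → 2.
Site C 290.433: bracket 235.052–294.095 → index 151–250; slope 99/59.043, offset 55.381.
AQI = 151 + 99/59.043·55.381 ≈ 243.86 ⇒ 244.
Site J: 126.611 lies in 91.421–158.521, so I_lo=51, I_hi=100, C_lo=91.421, C_hi=158.521.
(100−51)/(158.521−91.421) × (126.611−91.421) + 51 = 49/67.100 × 35.190 + 51 ≈ 76.70 → 77.
AQIs: Site D=197, Site G=160, Site A=2, Site C=244, Site J=77. Sum = 197 + 160 + 2 + 244 + 77 = 680.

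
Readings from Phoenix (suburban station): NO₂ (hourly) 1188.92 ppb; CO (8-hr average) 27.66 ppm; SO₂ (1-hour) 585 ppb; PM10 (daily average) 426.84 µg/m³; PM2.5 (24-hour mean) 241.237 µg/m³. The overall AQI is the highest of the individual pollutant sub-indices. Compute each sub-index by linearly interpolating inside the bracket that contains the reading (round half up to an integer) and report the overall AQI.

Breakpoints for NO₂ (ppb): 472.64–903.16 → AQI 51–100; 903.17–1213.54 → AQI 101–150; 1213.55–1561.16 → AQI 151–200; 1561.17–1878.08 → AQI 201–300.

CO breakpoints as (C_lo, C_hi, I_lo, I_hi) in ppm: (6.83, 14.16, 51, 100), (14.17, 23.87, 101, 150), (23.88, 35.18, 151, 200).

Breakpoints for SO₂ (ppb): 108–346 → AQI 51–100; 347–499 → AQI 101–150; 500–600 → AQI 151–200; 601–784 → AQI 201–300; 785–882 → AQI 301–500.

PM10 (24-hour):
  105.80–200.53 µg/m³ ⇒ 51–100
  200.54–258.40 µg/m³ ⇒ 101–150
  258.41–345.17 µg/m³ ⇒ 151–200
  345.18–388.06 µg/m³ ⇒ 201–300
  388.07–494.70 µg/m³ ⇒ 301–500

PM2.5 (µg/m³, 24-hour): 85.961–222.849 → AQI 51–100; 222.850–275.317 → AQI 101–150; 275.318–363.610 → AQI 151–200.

NO₂: 1188.92 ∈ [903.17, 1213.54] ↔ index [101, 150].
101 + (1188.92−903.17)·(150−101)/(1213.54−903.17) = 101 + 285.75·49/310.37 ≈ 146.11, so AQI = 146.
CO: 27.66 lies in 23.88–35.18, so I_lo=151, I_hi=200, C_lo=23.88, C_hi=35.18.
(200−151)/(35.18−23.88) × (27.66−23.88) + 151 = 49/11.30 × 3.78 + 151 ≈ 167.39 → 167.
SO₂ 585: bracket 500–600 → index 151–200; slope 49/100, offset 85.
AQI = 151 + 49/100·85 ≈ 192.65 ⇒ 193.
PM10: 426.84 lies in 388.07–494.70, so I_lo=301, I_hi=500, C_lo=388.07, C_hi=494.70.
(500−301)/(494.70−388.07) × (426.84−388.07) + 301 = 199/106.63 × 38.77 + 301 ≈ 373.36 → 373.
PM2.5 241.237: bracket 222.850–275.317 → index 101–150; slope 49/52.467, offset 18.387.
AQI = 101 + 49/52.467·18.387 ≈ 118.17 ⇒ 118.
Sub-indices: NO₂→146, CO→167, SO₂→193, PM10→373, PM2.5→118. Overall AQI = max = 373; dominant pollutant is PM10.

373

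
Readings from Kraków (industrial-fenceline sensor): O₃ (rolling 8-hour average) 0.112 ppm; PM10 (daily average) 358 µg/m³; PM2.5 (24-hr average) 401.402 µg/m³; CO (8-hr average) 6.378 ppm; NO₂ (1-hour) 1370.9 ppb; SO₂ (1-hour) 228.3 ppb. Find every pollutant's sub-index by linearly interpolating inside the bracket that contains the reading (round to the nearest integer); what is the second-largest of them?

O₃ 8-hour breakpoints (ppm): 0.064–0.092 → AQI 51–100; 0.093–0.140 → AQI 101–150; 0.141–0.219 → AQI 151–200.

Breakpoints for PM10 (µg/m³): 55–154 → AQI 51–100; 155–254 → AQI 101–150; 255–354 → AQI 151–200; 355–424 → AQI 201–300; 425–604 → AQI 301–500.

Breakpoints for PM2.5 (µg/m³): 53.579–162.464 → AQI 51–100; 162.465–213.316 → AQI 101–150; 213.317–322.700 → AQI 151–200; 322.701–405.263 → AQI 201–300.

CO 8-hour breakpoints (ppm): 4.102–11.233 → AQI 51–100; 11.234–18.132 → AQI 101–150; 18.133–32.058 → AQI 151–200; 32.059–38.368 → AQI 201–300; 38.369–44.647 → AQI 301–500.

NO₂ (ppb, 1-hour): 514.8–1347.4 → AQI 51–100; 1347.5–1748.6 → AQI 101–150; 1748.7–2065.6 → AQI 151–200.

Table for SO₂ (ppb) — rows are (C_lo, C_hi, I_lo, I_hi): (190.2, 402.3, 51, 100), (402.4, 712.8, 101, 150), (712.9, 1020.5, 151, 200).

O₃: row 0.093–0.140 (AQI 101–150). (150−101)·(0.112−0.093)/(0.140−0.093) + 101 = 49·0.019/0.047 + 101 ≈ 120.81 → 121.
PM10 358: bracket 355–424 → index 201–300; slope 99/69, offset 3.
AQI = 201 + 99/69·3 ≈ 205.30 ⇒ 205.
PM2.5: 401.402 ∈ [322.701, 405.263] ↔ index [201, 300].
201 + (401.402−322.701)·(300−201)/(405.263−322.701) = 201 + 78.701·99/82.562 ≈ 295.37, so AQI = 295.
CO: 6.378 ∈ [4.102, 11.233] ↔ index [51, 100].
51 + (6.378−4.102)·(100−51)/(11.233−4.102) = 51 + 2.276·49/7.131 ≈ 66.64, so AQI = 67.
NO₂ 1370.9: bracket 1347.5–1748.6 → index 101–150; slope 49/401.1, offset 23.4.
AQI = 101 + 49/401.1·23.4 ≈ 103.86 ⇒ 104.
SO₂: 228.3 ∈ [190.2, 402.3] ↔ index [51, 100].
51 + (228.3−190.2)·(100−51)/(402.3−190.2) = 51 + 38.1·49/212.1 ≈ 59.80, so AQI = 60.
Sub-indices: O₃→121, PM10→205, PM2.5→295, CO→67, NO₂→104, SO₂→60. Ranked high→low: 295, 205, 121, 104, 67, 60. Second-highest sub-index = 205.

205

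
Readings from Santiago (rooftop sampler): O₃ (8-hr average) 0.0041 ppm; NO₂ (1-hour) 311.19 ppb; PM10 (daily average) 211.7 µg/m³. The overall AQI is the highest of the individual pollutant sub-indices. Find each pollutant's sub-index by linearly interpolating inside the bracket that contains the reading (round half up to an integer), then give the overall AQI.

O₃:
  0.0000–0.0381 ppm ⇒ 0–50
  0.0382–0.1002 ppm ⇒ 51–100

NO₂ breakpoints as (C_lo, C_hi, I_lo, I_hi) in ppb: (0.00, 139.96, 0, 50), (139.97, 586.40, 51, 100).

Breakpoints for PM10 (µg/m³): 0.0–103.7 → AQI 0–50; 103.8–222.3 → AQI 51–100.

O₃: 0.0041 ∈ [0.0000, 0.0381] ↔ index [0, 50].
0 + (0.0041−0.0000)·(50−0)/(0.0381−0.0000) = 0 + 0.0041·50/0.0381 ≈ 5.38, so AQI = 5.
NO₂: row 139.97–586.40 (AQI 51–100). (100−51)·(311.19−139.97)/(586.40−139.97) + 51 = 49·171.22/446.43 + 51 ≈ 69.79 → 70.
PM10: 211.7 lies in 103.8–222.3, so I_lo=51, I_hi=100, C_lo=103.8, C_hi=222.3.
(100−51)/(222.3−103.8) × (211.7−103.8) + 51 = 49/118.5 × 107.9 + 51 ≈ 95.62 → 96.
Sub-indices: O₃→5, NO₂→70, PM10→96. Overall AQI = max = 96; dominant pollutant is PM10.

96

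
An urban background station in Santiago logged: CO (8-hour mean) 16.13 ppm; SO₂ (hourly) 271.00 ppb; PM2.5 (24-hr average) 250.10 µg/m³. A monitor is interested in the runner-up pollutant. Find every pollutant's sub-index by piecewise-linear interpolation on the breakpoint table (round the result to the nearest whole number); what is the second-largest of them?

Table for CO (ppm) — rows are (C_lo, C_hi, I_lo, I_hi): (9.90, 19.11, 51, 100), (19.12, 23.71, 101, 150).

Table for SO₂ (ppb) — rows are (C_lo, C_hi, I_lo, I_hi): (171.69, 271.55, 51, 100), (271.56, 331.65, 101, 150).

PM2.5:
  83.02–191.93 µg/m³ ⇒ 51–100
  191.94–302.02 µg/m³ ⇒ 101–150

100

CO: row 9.90–19.11 (AQI 51–100). (100−51)·(16.13−9.90)/(19.11−9.90) + 51 = 49·6.23/9.21 + 51 ≈ 84.15 → 84.
SO₂: row 171.69–271.55 (AQI 51–100). (100−51)·(271.00−171.69)/(271.55−171.69) + 51 = 49·99.31/99.86 + 51 ≈ 99.73 → 100.
PM2.5: row 191.94–302.02 (AQI 101–150). (150−101)·(250.10−191.94)/(302.02−191.94) + 101 = 49·58.16/110.08 + 101 ≈ 126.89 → 127.
Sub-indices: CO→84, SO₂→100, PM2.5→127. Ranked high→low: 127, 100, 84. Second-highest sub-index = 100.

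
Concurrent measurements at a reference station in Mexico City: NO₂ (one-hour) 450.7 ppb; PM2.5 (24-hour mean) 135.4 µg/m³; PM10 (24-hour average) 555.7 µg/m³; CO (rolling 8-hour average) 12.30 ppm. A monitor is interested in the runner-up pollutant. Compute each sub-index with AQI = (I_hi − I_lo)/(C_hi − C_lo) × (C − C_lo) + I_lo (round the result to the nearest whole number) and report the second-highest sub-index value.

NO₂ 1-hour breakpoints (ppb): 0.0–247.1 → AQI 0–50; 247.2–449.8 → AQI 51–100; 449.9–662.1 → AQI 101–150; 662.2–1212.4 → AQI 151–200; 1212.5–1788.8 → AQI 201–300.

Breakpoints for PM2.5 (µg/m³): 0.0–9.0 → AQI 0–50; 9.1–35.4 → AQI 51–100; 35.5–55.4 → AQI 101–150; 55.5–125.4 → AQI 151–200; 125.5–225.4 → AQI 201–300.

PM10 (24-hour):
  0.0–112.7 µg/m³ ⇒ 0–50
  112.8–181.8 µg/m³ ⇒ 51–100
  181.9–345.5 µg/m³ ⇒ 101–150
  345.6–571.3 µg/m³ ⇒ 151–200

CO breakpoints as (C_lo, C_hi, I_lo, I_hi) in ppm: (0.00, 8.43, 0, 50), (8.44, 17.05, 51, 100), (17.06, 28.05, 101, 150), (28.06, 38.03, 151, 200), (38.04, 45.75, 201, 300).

197

NO₂: 450.7 ∈ [449.9, 662.1] ↔ index [101, 150].
101 + (450.7−449.9)·(150−101)/(662.1−449.9) = 101 + 0.8·49/212.2 ≈ 101.18, so AQI = 101.
PM2.5 135.4: bracket 125.5–225.4 → index 201–300; slope 99/99.9, offset 9.9.
AQI = 201 + 99/99.9·9.9 ≈ 210.81 ⇒ 211.
PM10 555.7: bracket 345.6–571.3 → index 151–200; slope 49/225.7, offset 210.1.
AQI = 151 + 49/225.7·210.1 ≈ 196.61 ⇒ 197.
CO: 12.30 lies in 8.44–17.05, so I_lo=51, I_hi=100, C_lo=8.44, C_hi=17.05.
(100−51)/(17.05−8.44) × (12.30−8.44) + 51 = 49/8.61 × 3.86 + 51 ≈ 72.97 → 73.
Sub-indices: NO₂→101, PM2.5→211, PM10→197, CO→73. Ranked high→low: 211, 197, 101, 73. Second-highest sub-index = 197.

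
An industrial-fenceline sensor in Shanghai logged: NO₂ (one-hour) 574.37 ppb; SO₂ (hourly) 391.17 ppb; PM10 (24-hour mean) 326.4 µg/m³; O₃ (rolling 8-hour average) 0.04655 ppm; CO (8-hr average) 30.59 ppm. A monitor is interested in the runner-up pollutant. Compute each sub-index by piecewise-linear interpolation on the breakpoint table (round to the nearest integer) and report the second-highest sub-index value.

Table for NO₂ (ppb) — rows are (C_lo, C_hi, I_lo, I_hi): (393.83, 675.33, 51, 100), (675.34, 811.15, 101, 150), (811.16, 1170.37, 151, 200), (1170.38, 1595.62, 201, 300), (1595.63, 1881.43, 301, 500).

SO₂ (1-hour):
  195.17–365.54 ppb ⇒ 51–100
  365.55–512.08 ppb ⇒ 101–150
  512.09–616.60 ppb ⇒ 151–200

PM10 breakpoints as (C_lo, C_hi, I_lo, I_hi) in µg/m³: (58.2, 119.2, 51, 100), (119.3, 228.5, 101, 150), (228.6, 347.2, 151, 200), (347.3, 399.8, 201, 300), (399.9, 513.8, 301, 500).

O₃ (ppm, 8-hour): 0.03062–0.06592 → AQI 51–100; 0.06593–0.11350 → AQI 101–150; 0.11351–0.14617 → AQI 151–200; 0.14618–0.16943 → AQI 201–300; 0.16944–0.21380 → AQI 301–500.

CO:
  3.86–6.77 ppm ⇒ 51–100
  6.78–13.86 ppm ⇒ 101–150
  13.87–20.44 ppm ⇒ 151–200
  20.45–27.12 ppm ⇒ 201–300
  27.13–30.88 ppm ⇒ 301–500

NO₂: 574.37 ∈ [393.83, 675.33] ↔ index [51, 100].
51 + (574.37−393.83)·(100−51)/(675.33−393.83) = 51 + 180.54·49/281.50 ≈ 82.43, so AQI = 82.
SO₂: row 365.55–512.08 (AQI 101–150). (150−101)·(391.17−365.55)/(512.08−365.55) + 101 = 49·25.62/146.53 + 101 ≈ 109.57 → 110.
PM10 326.4: bracket 228.6–347.2 → index 151–200; slope 49/118.6, offset 97.8.
AQI = 151 + 49/118.6·97.8 ≈ 191.41 ⇒ 191.
O₃: 0.04655 ∈ [0.03062, 0.06592] ↔ index [51, 100].
51 + (0.04655−0.03062)·(100−51)/(0.06592−0.03062) = 51 + 0.01593·49/0.03530 ≈ 73.11, so AQI = 73.
CO 30.59: bracket 27.13–30.88 → index 301–500; slope 199/3.75, offset 3.46.
AQI = 301 + 199/3.75·3.46 ≈ 484.61 ⇒ 485.
Sub-indices: NO₂→82, SO₂→110, PM10→191, O₃→73, CO→485. Ranked high→low: 485, 191, 110, 82, 73. Second-highest sub-index = 191.

191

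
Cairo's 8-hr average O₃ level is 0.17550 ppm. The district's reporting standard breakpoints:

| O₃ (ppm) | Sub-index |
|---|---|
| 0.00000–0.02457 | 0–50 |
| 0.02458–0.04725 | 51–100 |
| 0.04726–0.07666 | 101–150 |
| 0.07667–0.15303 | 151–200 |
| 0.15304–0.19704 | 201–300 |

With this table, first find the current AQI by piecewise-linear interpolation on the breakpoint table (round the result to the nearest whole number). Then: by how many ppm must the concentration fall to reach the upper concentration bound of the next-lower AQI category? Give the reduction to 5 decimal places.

0.02247

O₃ 0.17550: bracket 0.15304–0.19704 → index 201–300; slope 99/0.04400, offset 0.02246.
AQI = 201 + 99/0.04400·0.02246 ≈ 251.54 ⇒ 252.
Current AQI 252 is in the Very Unhealthy range (201–300). The next-lower category tops out at AQI 200, whose upper concentration bound is 0.15303 ppm.
Reduction needed = 0.17550 − 0.15303 = 0.02247 ppm.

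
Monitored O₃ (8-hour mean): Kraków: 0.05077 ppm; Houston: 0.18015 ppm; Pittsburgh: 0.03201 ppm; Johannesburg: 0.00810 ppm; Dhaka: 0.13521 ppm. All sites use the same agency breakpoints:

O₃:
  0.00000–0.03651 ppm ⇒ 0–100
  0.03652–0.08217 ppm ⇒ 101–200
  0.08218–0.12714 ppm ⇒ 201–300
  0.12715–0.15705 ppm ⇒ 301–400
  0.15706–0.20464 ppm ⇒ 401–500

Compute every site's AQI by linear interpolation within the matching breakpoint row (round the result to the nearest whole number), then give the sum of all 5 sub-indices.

1019

Kraków: 0.05077 ∈ [0.03652, 0.08217] ↔ index [101, 200].
101 + (0.05077−0.03652)·(200−101)/(0.08217−0.03652) = 101 + 0.01425·99/0.04565 ≈ 131.90, so AQI = 132.
Houston: row 0.15706–0.20464 (AQI 401–500). (500−401)·(0.18015−0.15706)/(0.20464−0.15706) + 401 = 99·0.02309/0.04758 + 401 ≈ 449.04 → 449.
Pittsburgh 0.03201: bracket 0.00000–0.03651 → index 0–100; slope 100/0.03651, offset 0.03201.
AQI = 0 + 100/0.03651·0.03201 ≈ 87.67 ⇒ 88.
Johannesburg 0.00810: bracket 0.00000–0.03651 → index 0–100; slope 100/0.03651, offset 0.00810.
AQI = 0 + 100/0.03651·0.00810 ≈ 22.19 ⇒ 22.
Dhaka 0.13521: bracket 0.12715–0.15705 → index 301–400; slope 99/0.02990, offset 0.00806.
AQI = 301 + 99/0.02990·0.00806 ≈ 327.69 ⇒ 328.
AQIs: Kraków=132, Houston=449, Pittsburgh=88, Johannesburg=22, Dhaka=328. Sum = 132 + 449 + 88 + 22 + 328 = 1019.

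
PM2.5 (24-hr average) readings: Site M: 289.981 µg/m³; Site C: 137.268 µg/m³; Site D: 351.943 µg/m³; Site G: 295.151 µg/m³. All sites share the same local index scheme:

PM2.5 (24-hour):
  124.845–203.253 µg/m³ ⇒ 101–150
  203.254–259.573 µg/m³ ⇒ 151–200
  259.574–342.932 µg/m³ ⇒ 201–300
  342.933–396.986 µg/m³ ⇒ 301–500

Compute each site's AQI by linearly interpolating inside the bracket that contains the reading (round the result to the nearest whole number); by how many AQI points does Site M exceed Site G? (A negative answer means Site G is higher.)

-6

Site M: row 259.574–342.932 (AQI 201–300). (300−201)·(289.981−259.574)/(342.932−259.574) + 201 = 99·30.407/83.358 + 201 ≈ 237.11 → 237.
Site C: 137.268 ∈ [124.845, 203.253] ↔ index [101, 150].
101 + (137.268−124.845)·(150−101)/(203.253−124.845) = 101 + 12.423·49/78.408 ≈ 108.76, so AQI = 109.
Site D 351.943: bracket 342.933–396.986 → index 301–500; slope 199/54.053, offset 9.010.
AQI = 301 + 199/54.053·9.010 ≈ 334.17 ⇒ 334.
Site G 295.151: bracket 259.574–342.932 → index 201–300; slope 99/83.358, offset 35.577.
AQI = 201 + 99/83.358·35.577 ≈ 243.25 ⇒ 243.
AQIs: Site M=237, Site C=109, Site D=334, Site G=243. Site M (237) − Site G (243) = -6.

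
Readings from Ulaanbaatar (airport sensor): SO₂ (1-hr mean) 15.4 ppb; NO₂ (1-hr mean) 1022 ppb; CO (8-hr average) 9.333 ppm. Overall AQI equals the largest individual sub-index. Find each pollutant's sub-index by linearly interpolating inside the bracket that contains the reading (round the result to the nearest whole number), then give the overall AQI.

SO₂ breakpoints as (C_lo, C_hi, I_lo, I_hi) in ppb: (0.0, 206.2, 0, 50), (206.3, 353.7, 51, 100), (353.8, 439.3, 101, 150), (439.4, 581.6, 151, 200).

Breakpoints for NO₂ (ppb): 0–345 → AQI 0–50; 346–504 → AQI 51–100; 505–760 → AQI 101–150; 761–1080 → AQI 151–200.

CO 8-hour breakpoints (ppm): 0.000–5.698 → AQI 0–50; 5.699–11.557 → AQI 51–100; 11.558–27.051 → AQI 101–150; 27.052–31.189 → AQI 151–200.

191

SO₂ 15.4: bracket 0.0–206.2 → index 0–50; slope 50/206.2, offset 15.4.
AQI = 0 + 50/206.2·15.4 ≈ 3.73 ⇒ 4.
NO₂: 1022 lies in 761–1080, so I_lo=151, I_hi=200, C_lo=761, C_hi=1080.
(200−151)/(1080−761) × (1022−761) + 151 = 49/319 × 261 + 151 ≈ 191.09 → 191.
CO: 9.333 lies in 5.699–11.557, so I_lo=51, I_hi=100, C_lo=5.699, C_hi=11.557.
(100−51)/(11.557−5.699) × (9.333−5.699) + 51 = 49/5.858 × 3.634 + 51 ≈ 81.40 → 81.
Sub-indices: SO₂→4, NO₂→191, CO→81. Overall AQI = max = 191; dominant pollutant is NO₂.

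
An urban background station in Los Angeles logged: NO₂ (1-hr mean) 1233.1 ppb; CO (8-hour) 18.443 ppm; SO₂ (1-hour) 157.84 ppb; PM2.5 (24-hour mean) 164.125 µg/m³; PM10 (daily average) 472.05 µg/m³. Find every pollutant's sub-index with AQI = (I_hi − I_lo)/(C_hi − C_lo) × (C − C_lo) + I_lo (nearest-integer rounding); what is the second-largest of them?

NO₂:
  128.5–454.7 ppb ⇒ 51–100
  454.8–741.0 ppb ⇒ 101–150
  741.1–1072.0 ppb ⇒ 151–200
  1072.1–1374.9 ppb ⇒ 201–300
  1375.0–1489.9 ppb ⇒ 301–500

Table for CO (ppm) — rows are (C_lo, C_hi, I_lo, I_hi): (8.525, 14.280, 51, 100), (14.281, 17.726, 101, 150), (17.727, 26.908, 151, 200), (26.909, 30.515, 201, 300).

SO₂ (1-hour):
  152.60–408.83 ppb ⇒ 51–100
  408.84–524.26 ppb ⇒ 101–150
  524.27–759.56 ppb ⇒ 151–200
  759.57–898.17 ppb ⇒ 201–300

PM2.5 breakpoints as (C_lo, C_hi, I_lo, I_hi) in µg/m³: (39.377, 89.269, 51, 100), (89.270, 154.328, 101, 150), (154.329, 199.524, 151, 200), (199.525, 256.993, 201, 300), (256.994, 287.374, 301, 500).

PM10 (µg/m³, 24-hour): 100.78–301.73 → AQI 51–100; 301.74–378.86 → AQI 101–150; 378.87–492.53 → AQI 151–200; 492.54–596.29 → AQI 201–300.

191

NO₂ 1233.1: bracket 1072.1–1374.9 → index 201–300; slope 99/302.8, offset 161.0.
AQI = 201 + 99/302.8·161.0 ≈ 253.64 ⇒ 254.
CO: row 17.727–26.908 (AQI 151–200). (200−151)·(18.443−17.727)/(26.908−17.727) + 151 = 49·0.716/9.181 + 151 ≈ 154.82 → 155.
SO₂: 157.84 lies in 152.60–408.83, so I_lo=51, I_hi=100, C_lo=152.60, C_hi=408.83.
(100−51)/(408.83−152.60) × (157.84−152.60) + 51 = 49/256.23 × 5.24 + 51 ≈ 52.00 → 52.
PM2.5: 164.125 lies in 154.329–199.524, so I_lo=151, I_hi=200, C_lo=154.329, C_hi=199.524.
(200−151)/(199.524−154.329) × (164.125−154.329) + 151 = 49/45.195 × 9.796 + 151 ≈ 161.62 → 162.
PM10 472.05: bracket 378.87–492.53 → index 151–200; slope 49/113.66, offset 93.18.
AQI = 151 + 49/113.66·93.18 ≈ 191.17 ⇒ 191.
Sub-indices: NO₂→254, CO→155, SO₂→52, PM2.5→162, PM10→191. Ranked high→low: 254, 191, 162, 155, 52. Second-highest sub-index = 191.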